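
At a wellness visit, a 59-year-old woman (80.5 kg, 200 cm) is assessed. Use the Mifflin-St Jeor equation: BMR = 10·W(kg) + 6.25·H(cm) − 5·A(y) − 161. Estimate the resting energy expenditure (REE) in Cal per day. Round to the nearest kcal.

1599 Cal per day

Mifflin-St Jeor (female): BMR = 10(80.5) + 6.25(200) − 5(59) − 161 = 805 + 1250 − 295 − 161 = 1599 kcal/day.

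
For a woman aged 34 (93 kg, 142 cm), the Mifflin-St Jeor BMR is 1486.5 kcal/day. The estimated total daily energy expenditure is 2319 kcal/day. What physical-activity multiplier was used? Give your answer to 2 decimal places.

Activity factor = TEE ÷ BMR = 2319 ÷ 1486.5 = 1.56.

1.56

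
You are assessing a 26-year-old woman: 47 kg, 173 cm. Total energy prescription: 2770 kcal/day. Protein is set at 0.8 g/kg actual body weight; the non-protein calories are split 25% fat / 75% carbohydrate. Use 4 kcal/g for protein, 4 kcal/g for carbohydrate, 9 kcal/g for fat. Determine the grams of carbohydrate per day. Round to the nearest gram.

491 g/day

Protein = 0.8 × 47 = 37.6 g → 37.6 × 4 = 150.4 kcal.
Non-protein calories = 2770 − 150.4 = 2619.6 kcal.
Fat: 25% × 2619.6 = 654.9 kcal; carbohydrate: 1964.7 kcal.
Carbohydrate: 1964.7 kcal ÷ 4 kcal/g = 491.175 g.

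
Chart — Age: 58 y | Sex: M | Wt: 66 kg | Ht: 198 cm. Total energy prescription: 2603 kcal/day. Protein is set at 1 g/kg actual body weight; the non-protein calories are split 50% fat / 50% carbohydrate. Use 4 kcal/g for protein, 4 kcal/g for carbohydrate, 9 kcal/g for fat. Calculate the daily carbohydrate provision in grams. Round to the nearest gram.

292 g/day

Protein = 1 × 66 = 66 g → 66 × 4 = 264 kcal.
Non-protein calories = 2603 − 264 = 2339 kcal.
Fat: 50% × 2339 = 1169.5 kcal; carbohydrate: 1169.5 kcal.
Carbohydrate: 1169.5 kcal ÷ 4 kcal/g = 292.375 g.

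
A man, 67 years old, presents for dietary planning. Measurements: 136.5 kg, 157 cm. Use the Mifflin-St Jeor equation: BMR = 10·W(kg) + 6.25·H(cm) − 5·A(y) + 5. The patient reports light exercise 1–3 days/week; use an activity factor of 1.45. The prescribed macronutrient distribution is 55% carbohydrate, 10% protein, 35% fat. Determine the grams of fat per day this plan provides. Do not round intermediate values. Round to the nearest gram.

Mifflin-St Jeor (male): BMR = 10(136.5) + 6.25(157) − 5(67) + 5 = 1365 + 981.25 − 335 + 5 = 2016.25 kcal/day.
TEE = 2016.25 × 1.45 = 2923.5625 kcal/day.
Fat energy = 35% × 2923.5625 = 1023.2469 kcal.
Fat = 1023.2469 ÷ 9 kcal/g = 113.6941 g.

114 g/day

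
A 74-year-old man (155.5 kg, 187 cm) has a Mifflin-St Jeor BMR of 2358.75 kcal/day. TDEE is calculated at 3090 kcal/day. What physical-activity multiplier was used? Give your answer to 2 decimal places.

1.31

Activity factor = TEE ÷ BMR = 3090 ÷ 2358.75 = 1.31.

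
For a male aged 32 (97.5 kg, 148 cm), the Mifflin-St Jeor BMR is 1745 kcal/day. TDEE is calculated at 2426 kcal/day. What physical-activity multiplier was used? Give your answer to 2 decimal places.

1.39

Activity factor = TEE ÷ BMR = 2426 ÷ 1745 = 1.39.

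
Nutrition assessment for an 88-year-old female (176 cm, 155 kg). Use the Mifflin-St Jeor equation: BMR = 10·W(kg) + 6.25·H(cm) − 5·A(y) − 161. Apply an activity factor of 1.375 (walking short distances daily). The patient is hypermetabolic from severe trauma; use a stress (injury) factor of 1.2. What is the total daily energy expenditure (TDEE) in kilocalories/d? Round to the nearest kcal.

3381 kilocalories/d

Mifflin-St Jeor (female): BMR = 10(155) + 6.25(176) − 5(88) − 161 = 1550 + 1100 − 440 − 161 = 2049 kcal/day.
TEE = BMR × activity factor = 2049 × 1.375 = 2817.375 kcal/day.
Apply stress factor: 2817.375 × 1.2 = 3380.85 kcal/day.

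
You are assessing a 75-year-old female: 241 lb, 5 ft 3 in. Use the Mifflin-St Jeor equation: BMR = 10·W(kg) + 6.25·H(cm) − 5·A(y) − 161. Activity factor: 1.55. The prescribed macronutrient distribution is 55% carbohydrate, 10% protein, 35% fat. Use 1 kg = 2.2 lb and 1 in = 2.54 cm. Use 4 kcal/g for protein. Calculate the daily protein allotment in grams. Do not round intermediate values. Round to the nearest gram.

Convert to metric: weight = 241 ÷ 2.2 = 109.5455 kg; height = (5×12 + 3) × 2.54 = 63 × 2.54 = 160.02 cm.
Mifflin-St Jeor (female): BMR = 10(109.5455) + 6.25(160.02) − 5(75) − 161 = 1095.4545 + 1000.125 − 375 − 161 = 1559.5795 kcal/day.
TEE = 1559.5795 × 1.55 = 2417.3483 kcal/day.
Protein energy = 10% × 2417.3483 = 241.7348 kcal.
Protein = 241.7348 ÷ 4 kcal/g = 60.4337 g.

60 g/day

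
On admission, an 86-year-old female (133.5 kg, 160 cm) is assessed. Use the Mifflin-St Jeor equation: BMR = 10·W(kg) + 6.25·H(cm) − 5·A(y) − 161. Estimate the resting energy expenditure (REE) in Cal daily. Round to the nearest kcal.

Mifflin-St Jeor (female): BMR = 10(133.5) + 6.25(160) − 5(86) − 161 = 1335 + 1000 − 430 − 161 = 1744 kcal/day.

1744 Cal daily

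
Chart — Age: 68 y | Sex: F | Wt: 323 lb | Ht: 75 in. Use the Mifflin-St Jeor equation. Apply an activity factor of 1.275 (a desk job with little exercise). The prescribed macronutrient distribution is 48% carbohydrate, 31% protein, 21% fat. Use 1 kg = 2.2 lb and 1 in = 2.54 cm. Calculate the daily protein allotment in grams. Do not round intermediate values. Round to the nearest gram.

213 g/day

Convert to metric: weight = 323 ÷ 2.2 = 146.8182 kg; height = 75 × 2.54 = 190.5 cm.
Mifflin-St Jeor (female): BMR = 10(146.8182) + 6.25(190.5) − 5(68) − 161 = 1468.1818 + 1190.625 − 340 − 161 = 2157.8068 kcal/day.
TEE = 2157.8068 × 1.275 = 2751.2037 kcal/day.
Protein energy = 31% × 2751.2037 = 852.8731 kcal.
Protein = 852.8731 ÷ 4 kcal/g = 213.2183 g.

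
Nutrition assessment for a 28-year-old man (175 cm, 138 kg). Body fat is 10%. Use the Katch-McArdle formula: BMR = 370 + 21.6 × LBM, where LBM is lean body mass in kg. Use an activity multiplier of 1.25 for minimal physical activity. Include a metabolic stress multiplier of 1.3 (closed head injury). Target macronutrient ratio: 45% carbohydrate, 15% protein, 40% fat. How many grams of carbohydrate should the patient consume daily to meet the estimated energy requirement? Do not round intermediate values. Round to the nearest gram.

LBM = 138 × (1 − 0.1) = 124.2 kg. Katch-McArdle: BMR = 370 + 21.6 × 124.2 = 3052.72 kcal/day.
TEE = 3052.72 × 1.25 = 3815.9 kcal/day.
With stress factor 1.3: 3815.9 × 1.3 = 4960.67 kcal/day.
Carbohydrate energy = 45% × 4960.67 = 2232.3015 kcal.
Carbohydrate = 2232.3015 ÷ 4 kcal/g = 558.0754 g.

558 g/day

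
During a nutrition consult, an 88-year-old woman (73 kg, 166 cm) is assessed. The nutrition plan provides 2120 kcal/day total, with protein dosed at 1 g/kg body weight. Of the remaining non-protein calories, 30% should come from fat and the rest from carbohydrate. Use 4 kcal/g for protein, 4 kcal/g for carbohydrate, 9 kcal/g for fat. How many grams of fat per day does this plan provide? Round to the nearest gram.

61 g/day

Protein = 1 × 73 = 73 g → 73 × 4 = 292 kcal.
Non-protein calories = 2120 − 292 = 1828 kcal.
Fat: 30% × 1828 = 548.4 kcal; carbohydrate: 1279.6 kcal.
Fat: 548.4 kcal ÷ 9 kcal/g = 60.9333 g.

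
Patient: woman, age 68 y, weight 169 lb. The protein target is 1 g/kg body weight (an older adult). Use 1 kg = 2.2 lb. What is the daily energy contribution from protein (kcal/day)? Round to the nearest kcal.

307 kcal/day

Weight in kg = 169 ÷ 2.2 = 76.8182 kg.
Protein = 1 g/kg × 76.8182 kg = 76.8182 g/day.
Protein energy = 76.8182 g × 4 kcal/g = 307.2727 kcal/day.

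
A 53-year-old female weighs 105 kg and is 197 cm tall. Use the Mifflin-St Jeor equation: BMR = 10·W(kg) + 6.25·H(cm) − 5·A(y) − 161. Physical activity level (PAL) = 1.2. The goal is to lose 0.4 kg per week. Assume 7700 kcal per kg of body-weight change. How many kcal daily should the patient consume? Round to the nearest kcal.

1786 kcal daily

Mifflin-St Jeor (female): BMR = 10(105) + 6.25(197) − 5(53) − 161 = 1050 + 1231.25 − 265 − 161 = 1855.25 kcal/day.
TEE = 1855.25 × 1.2 = 2226.3 kcal/day.
Required daily deficit = 0.4 × 7700 ÷ 7 = 440 kcal/day.
Target intake = 2226.3 − 440 = 1786.3 kcal/day.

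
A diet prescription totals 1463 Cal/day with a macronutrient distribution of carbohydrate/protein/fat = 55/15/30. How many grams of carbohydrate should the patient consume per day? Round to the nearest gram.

Carbohydrate energy = 55% × 1463 = 804.65 kcal.
At 4 kcal/g: 804.65 ÷ 4 = 201.1625 g.

201 g/day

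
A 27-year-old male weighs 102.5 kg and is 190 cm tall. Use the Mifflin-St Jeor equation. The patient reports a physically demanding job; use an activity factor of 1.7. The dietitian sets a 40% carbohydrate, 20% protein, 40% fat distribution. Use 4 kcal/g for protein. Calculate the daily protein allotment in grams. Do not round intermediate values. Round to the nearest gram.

177 g/day

Mifflin-St Jeor (male): BMR = 10(102.5) + 6.25(190) − 5(27) + 5 = 1025 + 1187.5 − 135 + 5 = 2082.5 kcal/day.
TEE = 2082.5 × 1.7 = 3540.25 kcal/day.
Protein energy = 20% × 3540.25 = 708.05 kcal.
Protein = 708.05 ÷ 4 kcal/g = 177.0125 g.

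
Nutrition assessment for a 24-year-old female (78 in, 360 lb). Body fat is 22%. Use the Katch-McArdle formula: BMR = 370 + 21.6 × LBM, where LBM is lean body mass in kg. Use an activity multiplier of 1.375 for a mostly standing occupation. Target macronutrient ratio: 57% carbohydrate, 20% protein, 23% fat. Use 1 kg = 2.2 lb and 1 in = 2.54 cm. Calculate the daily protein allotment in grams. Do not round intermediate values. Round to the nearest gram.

215 g/day

Convert to metric: weight = 360 ÷ 2.2 = 163.6364 kg; height = 78 × 2.54 = 198.12 cm.
LBM = 163.6364 × (1 − 0.22) = 127.6364 kg. Katch-McArdle: BMR = 370 + 21.6 × 127.6364 = 3126.9455 kcal/day.
TEE = 3126.9455 × 1.375 = 4299.55 kcal/day.
Protein energy = 20% × 4299.55 = 859.91 kcal.
Protein = 859.91 ÷ 4 kcal/g = 214.9775 g.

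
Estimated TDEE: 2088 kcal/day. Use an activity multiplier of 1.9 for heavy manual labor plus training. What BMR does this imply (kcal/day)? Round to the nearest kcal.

1099 kcal/day

BMR = TEE ÷ activity factor = 2088 ÷ 1.9 = 1098.9474 kcal/day.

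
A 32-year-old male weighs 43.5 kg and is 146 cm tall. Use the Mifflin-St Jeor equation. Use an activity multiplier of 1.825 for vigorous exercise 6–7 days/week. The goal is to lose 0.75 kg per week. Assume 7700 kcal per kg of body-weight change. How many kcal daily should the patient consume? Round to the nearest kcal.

1351 kcal daily

Mifflin-St Jeor (male): BMR = 10(43.5) + 6.25(146) − 5(32) + 5 = 435 + 912.5 − 160 + 5 = 1192.5 kcal/day.
TEE = 1192.5 × 1.825 = 2176.3125 kcal/day.
Required daily deficit = 0.75 × 7700 ÷ 7 = 825 kcal/day.
Target intake = 2176.3125 − 825 = 1351.3125 kcal/day.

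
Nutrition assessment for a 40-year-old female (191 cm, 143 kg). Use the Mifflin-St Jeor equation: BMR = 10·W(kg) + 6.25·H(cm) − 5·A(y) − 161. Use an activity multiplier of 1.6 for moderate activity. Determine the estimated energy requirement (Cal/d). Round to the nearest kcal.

Mifflin-St Jeor (female): BMR = 10(143) + 6.25(191) − 5(40) − 161 = 1430 + 1193.75 − 200 − 161 = 2262.75 kcal/day.
TEE = BMR × activity factor = 2262.75 × 1.6 = 3620.4 kcal/day.

3620 Cal/d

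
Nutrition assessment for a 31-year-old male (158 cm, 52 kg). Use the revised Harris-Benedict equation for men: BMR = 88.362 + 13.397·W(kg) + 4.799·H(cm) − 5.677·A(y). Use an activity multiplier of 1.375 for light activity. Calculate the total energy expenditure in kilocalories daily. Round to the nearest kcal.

1880 kilocalories daily

Harris-Benedict: BMR = 88.362 + 13.397(52) + 4.799(158) − 5.677(31) = 1367.261 kcal/day.
TEE = BMR × activity factor = 1367.261 × 1.375 = 1879.9839 kcal/day.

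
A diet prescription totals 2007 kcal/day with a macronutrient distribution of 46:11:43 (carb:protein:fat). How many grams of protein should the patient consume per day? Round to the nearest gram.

55 g/day

Protein energy = 11% × 2007 = 220.77 kcal.
At 4 kcal/g: 220.77 ÷ 4 = 55.1925 g.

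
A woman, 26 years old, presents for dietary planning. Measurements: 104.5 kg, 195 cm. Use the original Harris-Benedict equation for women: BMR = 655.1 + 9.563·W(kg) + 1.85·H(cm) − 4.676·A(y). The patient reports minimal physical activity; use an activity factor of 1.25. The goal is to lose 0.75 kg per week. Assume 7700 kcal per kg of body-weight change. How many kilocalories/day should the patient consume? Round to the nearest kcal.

1542 kilocalories/day

Harris-Benedict: BMR = 655.1 + 9.563(104.5) + 1.85(195) − 4.676(26) = 1893.6075 kcal/day.
TEE = 1893.6075 × 1.25 = 2367.0094 kcal/day.
Required daily deficit = 0.75 × 7700 ÷ 7 = 825 kcal/day.
Target intake = 2367.0094 − 825 = 1542.0094 kcal/day.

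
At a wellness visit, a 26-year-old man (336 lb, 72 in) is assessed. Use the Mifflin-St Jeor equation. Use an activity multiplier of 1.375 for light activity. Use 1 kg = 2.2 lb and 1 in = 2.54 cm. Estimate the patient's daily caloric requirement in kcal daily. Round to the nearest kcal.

Convert to metric: weight = 336 ÷ 2.2 = 152.7273 kg; height = 72 × 2.54 = 182.88 cm.
Mifflin-St Jeor (male): BMR = 10(152.7273) + 6.25(182.88) − 5(26) + 5 = 1527.2727 + 1143 − 130 + 5 = 2545.2727 kcal/day.
TEE = BMR × activity factor = 2545.2727 × 1.375 = 3499.75 kcal/day.

3500 kcal daily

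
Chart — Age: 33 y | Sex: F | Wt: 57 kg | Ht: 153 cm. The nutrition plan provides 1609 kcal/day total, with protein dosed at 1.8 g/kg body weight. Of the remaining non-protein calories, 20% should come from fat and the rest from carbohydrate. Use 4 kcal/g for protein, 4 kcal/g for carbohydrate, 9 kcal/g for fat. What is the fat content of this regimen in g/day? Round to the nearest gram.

Protein = 1.8 × 57 = 102.6 g → 102.6 × 4 = 410.4 kcal.
Non-protein calories = 1609 − 410.4 = 1198.6 kcal.
Fat: 20% × 1198.6 = 239.72 kcal; carbohydrate: 958.88 kcal.
Fat: 239.72 kcal ÷ 9 kcal/g = 26.6356 g.

27 g/day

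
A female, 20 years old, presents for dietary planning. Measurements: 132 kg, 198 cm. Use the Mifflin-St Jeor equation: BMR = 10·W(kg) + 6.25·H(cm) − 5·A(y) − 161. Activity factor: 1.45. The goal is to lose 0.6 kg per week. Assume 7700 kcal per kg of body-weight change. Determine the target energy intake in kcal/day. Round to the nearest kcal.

2670 kcal/day

Mifflin-St Jeor (female): BMR = 10(132) + 6.25(198) − 5(20) − 161 = 1320 + 1237.5 − 100 − 161 = 2296.5 kcal/day.
TEE = 2296.5 × 1.45 = 3329.925 kcal/day.
Required daily deficit = 0.6 × 7700 ÷ 7 = 660 kcal/day.
Target intake = 3329.925 − 660 = 2669.925 kcal/day.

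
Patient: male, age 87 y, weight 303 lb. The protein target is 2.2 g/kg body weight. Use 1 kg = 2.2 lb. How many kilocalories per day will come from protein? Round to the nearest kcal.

Weight in kg = 303 ÷ 2.2 = 137.7273 kg.
Protein = 2.2 g/kg × 137.7273 kg = 303 g/day.
Protein energy = 303 g × 4 kcal/g = 1212 kcal/day.

1212 kcal/day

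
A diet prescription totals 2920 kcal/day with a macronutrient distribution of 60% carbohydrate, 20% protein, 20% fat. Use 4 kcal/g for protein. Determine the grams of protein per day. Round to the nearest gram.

146 g/day

Protein energy = 20% × 2920 = 584 kcal.
At 4 kcal/g: 584 ÷ 4 = 146 g.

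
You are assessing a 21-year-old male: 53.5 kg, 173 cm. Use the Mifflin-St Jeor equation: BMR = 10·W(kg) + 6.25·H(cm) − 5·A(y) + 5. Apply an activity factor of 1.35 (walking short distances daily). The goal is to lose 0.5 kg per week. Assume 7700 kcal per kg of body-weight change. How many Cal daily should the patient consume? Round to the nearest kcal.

Mifflin-St Jeor (male): BMR = 10(53.5) + 6.25(173) − 5(21) + 5 = 535 + 1081.25 − 105 + 5 = 1516.25 kcal/day.
TEE = 1516.25 × 1.35 = 2046.9375 kcal/day.
Required daily deficit = 0.5 × 7700 ÷ 7 = 550 kcal/day.
Target intake = 2046.9375 − 550 = 1496.9375 kcal/day.

1497 Cal daily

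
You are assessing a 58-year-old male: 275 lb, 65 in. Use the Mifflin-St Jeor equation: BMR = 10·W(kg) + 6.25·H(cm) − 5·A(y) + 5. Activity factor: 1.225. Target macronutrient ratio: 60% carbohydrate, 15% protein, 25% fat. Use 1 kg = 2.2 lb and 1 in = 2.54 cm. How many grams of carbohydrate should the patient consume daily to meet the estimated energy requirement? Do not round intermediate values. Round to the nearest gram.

Convert to metric: weight = 275 ÷ 2.2 = 125 kg; height = 65 × 2.54 = 165.1 cm.
Mifflin-St Jeor (male): BMR = 10(125) + 6.25(165.1) − 5(58) + 5 = 1250 + 1031.875 − 290 + 5 = 1996.875 kcal/day.
TEE = 1996.875 × 1.225 = 2446.1719 kcal/day.
Carbohydrate energy = 60% × 2446.1719 = 1467.7031 kcal.
Carbohydrate = 1467.7031 ÷ 4 kcal/g = 366.9258 g.

367 g/day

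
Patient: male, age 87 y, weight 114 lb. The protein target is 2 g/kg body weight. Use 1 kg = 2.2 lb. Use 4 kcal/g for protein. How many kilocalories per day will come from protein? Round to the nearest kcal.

Weight in kg = 114 ÷ 2.2 = 51.8182 kg.
Protein = 2 g/kg × 51.8182 kg = 103.6364 g/day.
Protein energy = 103.6364 g × 4 kcal/g = 414.5455 kcal/day.

415 kcal/day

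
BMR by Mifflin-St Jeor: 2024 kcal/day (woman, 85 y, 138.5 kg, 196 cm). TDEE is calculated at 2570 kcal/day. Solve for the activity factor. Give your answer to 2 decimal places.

1.27

Activity factor = TEE ÷ BMR = 2570 ÷ 2024 = 1.27.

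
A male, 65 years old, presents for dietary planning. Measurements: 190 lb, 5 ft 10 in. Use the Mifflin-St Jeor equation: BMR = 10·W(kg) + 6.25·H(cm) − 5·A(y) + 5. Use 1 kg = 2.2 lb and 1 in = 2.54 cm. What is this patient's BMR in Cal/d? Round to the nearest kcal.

1655 Cal/d

Convert to metric: weight = 190 ÷ 2.2 = 86.3636 kg; height = (5×12 + 10) × 2.54 = 70 × 2.54 = 177.8 cm.
Mifflin-St Jeor (male): BMR = 10(86.3636) + 6.25(177.8) − 5(65) + 5 = 863.6364 + 1111.25 − 325 + 5 = 1654.8864 kcal/day.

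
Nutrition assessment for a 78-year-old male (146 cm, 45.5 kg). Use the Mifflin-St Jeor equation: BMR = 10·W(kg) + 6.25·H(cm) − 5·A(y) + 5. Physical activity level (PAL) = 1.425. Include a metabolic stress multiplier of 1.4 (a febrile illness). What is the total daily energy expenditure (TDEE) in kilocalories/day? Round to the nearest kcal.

Mifflin-St Jeor (male): BMR = 10(45.5) + 6.25(146) − 5(78) + 5 = 455 + 912.5 − 390 + 5 = 982.5 kcal/day.
TEE = BMR × activity factor = 982.5 × 1.425 = 1400.0625 kcal/day.
Apply stress factor: 1400.0625 × 1.4 = 1960.0875 kcal/day.

1960 kilocalories/day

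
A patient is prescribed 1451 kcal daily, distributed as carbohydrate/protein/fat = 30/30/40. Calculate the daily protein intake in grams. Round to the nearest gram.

109 g/day

Protein energy = 30% × 1451 = 435.3 kcal.
At 4 kcal/g: 435.3 ÷ 4 = 108.825 g.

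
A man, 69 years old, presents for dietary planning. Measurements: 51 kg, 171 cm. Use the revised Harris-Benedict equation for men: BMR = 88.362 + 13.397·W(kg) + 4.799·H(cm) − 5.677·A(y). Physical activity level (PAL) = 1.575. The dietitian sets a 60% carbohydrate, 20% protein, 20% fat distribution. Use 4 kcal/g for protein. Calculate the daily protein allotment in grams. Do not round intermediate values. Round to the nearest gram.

Harris-Benedict: BMR = 88.362 + 13.397(51) + 4.799(171) − 5.677(69) = 1200.525 kcal/day.
TEE = 1200.525 × 1.575 = 1890.8269 kcal/day.
Protein energy = 20% × 1890.8269 = 378.1654 kcal.
Protein = 378.1654 ÷ 4 kcal/g = 94.5413 g.

95 g/day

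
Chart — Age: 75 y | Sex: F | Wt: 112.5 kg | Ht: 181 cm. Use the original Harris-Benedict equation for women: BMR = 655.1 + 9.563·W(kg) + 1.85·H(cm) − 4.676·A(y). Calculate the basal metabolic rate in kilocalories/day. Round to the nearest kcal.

1715 kilocalories/day

Harris-Benedict: BMR = 655.1 + 9.563(112.5) + 1.85(181) − 4.676(75) = 1715.0875 kcal/day.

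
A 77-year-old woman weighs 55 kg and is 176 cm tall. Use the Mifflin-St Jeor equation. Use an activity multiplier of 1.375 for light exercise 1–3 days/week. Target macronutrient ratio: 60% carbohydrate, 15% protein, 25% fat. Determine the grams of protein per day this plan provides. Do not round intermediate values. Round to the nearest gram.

57 g/day

Mifflin-St Jeor (female): BMR = 10(55) + 6.25(176) − 5(77) − 161 = 550 + 1100 − 385 − 161 = 1104 kcal/day.
TEE = 1104 × 1.375 = 1518 kcal/day.
Protein energy = 15% × 1518 = 227.7 kcal.
Protein = 227.7 ÷ 4 kcal/g = 56.925 g.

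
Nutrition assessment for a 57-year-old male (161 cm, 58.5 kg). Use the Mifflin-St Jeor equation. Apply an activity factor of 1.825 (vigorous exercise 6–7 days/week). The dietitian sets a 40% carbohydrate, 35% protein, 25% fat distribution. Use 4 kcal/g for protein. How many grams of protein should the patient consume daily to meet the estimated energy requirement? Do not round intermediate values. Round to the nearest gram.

Mifflin-St Jeor (male): BMR = 10(58.5) + 6.25(161) − 5(57) + 5 = 585 + 1006.25 − 285 + 5 = 1311.25 kcal/day.
TEE = 1311.25 × 1.825 = 2393.0313 kcal/day.
Protein energy = 35% × 2393.0313 = 837.5609 kcal.
Protein = 837.5609 ÷ 4 kcal/g = 209.3902 g.

209 g/day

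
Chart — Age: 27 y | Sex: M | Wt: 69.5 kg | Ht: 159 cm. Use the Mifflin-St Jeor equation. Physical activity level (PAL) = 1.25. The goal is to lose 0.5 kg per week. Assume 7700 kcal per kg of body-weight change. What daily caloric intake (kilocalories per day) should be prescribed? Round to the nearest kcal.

Mifflin-St Jeor (male): BMR = 10(69.5) + 6.25(159) − 5(27) + 5 = 695 + 993.75 − 135 + 5 = 1558.75 kcal/day.
TEE = 1558.75 × 1.25 = 1948.4375 kcal/day.
Required daily deficit = 0.5 × 7700 ÷ 7 = 550 kcal/day.
Target intake = 1948.4375 − 550 = 1398.4375 kcal/day.

1398 kilocalories per day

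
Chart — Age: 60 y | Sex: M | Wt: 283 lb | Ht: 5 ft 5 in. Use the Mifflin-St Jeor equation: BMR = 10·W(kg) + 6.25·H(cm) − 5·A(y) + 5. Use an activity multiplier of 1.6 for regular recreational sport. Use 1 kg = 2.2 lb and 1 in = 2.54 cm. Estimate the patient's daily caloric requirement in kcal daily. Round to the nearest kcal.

Convert to metric: weight = 283 ÷ 2.2 = 128.6364 kg; height = (5×12 + 5) × 2.54 = 65 × 2.54 = 165.1 cm.
Mifflin-St Jeor (male): BMR = 10(128.6364) + 6.25(165.1) − 5(60) + 5 = 1286.3636 + 1031.875 − 300 + 5 = 2023.2386 kcal/day.
TEE = BMR × activity factor = 2023.2386 × 1.6 = 3237.1818 kcal/day.

3237 kcal daily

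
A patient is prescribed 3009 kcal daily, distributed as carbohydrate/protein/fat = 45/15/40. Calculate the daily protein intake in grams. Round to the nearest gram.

113 g/day

Protein energy = 15% × 3009 = 451.35 kcal.
At 4 kcal/g: 451.35 ÷ 4 = 112.8375 g.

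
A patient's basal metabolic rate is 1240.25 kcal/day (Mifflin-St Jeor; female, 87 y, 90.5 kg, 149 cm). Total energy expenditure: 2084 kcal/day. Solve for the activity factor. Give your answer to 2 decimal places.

Activity factor = TEE ÷ BMR = 2084 ÷ 1240.25 = 1.68.

1.68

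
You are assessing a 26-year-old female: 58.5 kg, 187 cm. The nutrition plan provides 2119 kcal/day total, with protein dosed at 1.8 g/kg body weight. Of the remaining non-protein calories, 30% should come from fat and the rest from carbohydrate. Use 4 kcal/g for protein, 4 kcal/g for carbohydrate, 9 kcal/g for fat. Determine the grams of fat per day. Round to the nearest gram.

Protein = 1.8 × 58.5 = 105.3 g → 105.3 × 4 = 421.2 kcal.
Non-protein calories = 2119 − 421.2 = 1697.8 kcal.
Fat: 30% × 1697.8 = 509.34 kcal; carbohydrate: 1188.46 kcal.
Fat: 509.34 kcal ÷ 9 kcal/g = 56.5933 g.

57 g/day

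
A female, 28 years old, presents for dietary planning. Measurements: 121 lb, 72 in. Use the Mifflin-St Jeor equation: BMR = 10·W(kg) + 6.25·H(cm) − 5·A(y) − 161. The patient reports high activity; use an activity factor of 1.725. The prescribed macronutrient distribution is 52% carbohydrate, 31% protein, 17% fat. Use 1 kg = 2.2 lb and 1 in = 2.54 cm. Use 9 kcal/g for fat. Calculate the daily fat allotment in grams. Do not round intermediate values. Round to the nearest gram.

45 g/day

Convert to metric: weight = 121 ÷ 2.2 = 55 kg; height = 72 × 2.54 = 182.88 cm.
Mifflin-St Jeor (female): BMR = 10(55) + 6.25(182.88) − 5(28) − 161 = 550 + 1143 − 140 − 161 = 1392 kcal/day.
TEE = 1392 × 1.725 = 2401.2 kcal/day.
Fat energy = 17% × 2401.2 = 408.204 kcal.
Fat = 408.204 ÷ 9 kcal/g = 45.356 g.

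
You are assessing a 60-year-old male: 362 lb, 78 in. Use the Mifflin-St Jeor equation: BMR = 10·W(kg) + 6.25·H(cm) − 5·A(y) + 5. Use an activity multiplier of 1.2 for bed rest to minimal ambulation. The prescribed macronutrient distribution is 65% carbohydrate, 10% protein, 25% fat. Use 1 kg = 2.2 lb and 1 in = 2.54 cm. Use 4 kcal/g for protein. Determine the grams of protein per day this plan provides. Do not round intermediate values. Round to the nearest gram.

Convert to metric: weight = 362 ÷ 2.2 = 164.5455 kg; height = 78 × 2.54 = 198.12 cm.
Mifflin-St Jeor (male): BMR = 10(164.5455) + 6.25(198.12) − 5(60) + 5 = 1645.4545 + 1238.25 − 300 + 5 = 2588.7045 kcal/day.
TEE = 2588.7045 × 1.2 = 3106.4455 kcal/day.
Protein energy = 10% × 3106.4455 = 310.6445 kcal.
Protein = 310.6445 ÷ 4 kcal/g = 77.6611 g.

78 g/day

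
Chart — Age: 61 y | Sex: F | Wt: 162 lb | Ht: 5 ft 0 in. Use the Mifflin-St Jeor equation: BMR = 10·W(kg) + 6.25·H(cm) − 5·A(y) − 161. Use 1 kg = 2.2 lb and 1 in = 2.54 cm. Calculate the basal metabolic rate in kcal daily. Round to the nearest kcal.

1223 kcal daily

Convert to metric: weight = 162 ÷ 2.2 = 73.6364 kg; height = (5×12 + 0) × 2.54 = 60 × 2.54 = 152.4 cm.
Mifflin-St Jeor (female): BMR = 10(73.6364) + 6.25(152.4) − 5(61) − 161 = 736.3636 + 952.5 − 305 − 161 = 1222.8636 kcal/day.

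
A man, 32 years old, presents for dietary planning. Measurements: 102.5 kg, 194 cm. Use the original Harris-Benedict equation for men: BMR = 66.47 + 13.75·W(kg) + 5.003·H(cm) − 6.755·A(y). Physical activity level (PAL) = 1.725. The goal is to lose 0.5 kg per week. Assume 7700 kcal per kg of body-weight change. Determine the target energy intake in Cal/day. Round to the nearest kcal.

3297 Cal/day

Harris-Benedict: BMR = 66.47 + 13.75(102.5) + 5.003(194) − 6.755(32) = 2230.267 kcal/day.
TEE = 2230.267 × 1.725 = 3847.2106 kcal/day.
Required daily deficit = 0.5 × 7700 ÷ 7 = 550 kcal/day.
Target intake = 3847.2106 − 550 = 3297.2106 kcal/day.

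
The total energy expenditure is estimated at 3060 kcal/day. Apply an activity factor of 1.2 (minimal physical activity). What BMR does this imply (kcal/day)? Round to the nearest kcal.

BMR = TEE ÷ activity factor = 3060 ÷ 1.2 = 2550 kcal/day.

2550 kcal/day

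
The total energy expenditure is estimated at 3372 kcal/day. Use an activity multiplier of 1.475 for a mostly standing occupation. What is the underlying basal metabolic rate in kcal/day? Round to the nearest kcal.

2286 kcal/day

BMR = TEE ÷ activity factor = 3372 ÷ 1.475 = 2286.1017 kcal/day.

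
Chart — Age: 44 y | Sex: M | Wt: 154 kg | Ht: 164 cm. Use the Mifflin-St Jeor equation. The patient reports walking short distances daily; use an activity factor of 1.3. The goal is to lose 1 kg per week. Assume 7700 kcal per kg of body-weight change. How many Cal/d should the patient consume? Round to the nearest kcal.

1955 Cal/d

Mifflin-St Jeor (male): BMR = 10(154) + 6.25(164) − 5(44) + 5 = 1540 + 1025 − 220 + 5 = 2350 kcal/day.
TEE = 2350 × 1.3 = 3055 kcal/day.
Required daily deficit = 1 × 7700 ÷ 7 = 1100 kcal/day.
Target intake = 3055 − 1100 = 1955 kcal/day.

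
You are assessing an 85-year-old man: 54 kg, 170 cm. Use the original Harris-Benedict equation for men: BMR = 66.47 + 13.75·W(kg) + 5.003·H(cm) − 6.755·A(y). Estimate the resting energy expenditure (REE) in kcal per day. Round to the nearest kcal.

Harris-Benedict: BMR = 66.47 + 13.75(54) + 5.003(170) − 6.755(85) = 1085.305 kcal/day.

1085 kcal per day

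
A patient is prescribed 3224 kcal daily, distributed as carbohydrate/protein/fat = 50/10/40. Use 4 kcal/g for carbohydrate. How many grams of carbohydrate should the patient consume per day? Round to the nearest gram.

Carbohydrate energy = 50% × 3224 = 1612 kcal.
At 4 kcal/g: 1612 ÷ 4 = 403 g.

403 g/day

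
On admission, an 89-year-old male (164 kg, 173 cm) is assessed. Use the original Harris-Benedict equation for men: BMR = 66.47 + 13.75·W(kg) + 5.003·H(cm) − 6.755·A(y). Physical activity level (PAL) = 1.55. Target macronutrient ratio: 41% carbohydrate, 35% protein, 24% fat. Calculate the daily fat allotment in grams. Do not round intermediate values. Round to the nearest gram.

Harris-Benedict: BMR = 66.47 + 13.75(164) + 5.003(173) − 6.755(89) = 2585.794 kcal/day.
TEE = 2585.794 × 1.55 = 4007.9807 kcal/day.
Fat energy = 24% × 4007.9807 = 961.9154 kcal.
Fat = 961.9154 ÷ 9 kcal/g = 106.8795 g.

107 g/day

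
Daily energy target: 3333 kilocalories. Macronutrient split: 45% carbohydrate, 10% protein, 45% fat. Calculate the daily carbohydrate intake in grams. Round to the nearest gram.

Carbohydrate energy = 45% × 3333 = 1499.85 kcal.
At 4 kcal/g: 1499.85 ÷ 4 = 374.9625 g.

375 g/day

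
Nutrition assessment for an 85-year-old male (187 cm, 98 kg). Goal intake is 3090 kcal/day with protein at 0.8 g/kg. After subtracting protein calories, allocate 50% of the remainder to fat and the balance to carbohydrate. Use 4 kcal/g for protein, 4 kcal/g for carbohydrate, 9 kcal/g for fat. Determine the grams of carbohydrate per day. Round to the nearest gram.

347 g/day

Protein = 0.8 × 98 = 78.4 g → 78.4 × 4 = 313.6 kcal.
Non-protein calories = 3090 − 313.6 = 2776.4 kcal.
Fat: 50% × 2776.4 = 1388.2 kcal; carbohydrate: 1388.2 kcal.
Carbohydrate: 1388.2 kcal ÷ 4 kcal/g = 347.05 g.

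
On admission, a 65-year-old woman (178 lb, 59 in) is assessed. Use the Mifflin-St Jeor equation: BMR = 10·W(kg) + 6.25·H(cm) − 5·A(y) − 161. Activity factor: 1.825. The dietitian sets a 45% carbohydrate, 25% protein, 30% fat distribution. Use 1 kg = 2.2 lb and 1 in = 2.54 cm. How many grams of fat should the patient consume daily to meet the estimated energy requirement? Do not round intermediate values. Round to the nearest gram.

Convert to metric: weight = 178 ÷ 2.2 = 80.9091 kg; height = 59 × 2.54 = 149.86 cm.
Mifflin-St Jeor (female): BMR = 10(80.9091) + 6.25(149.86) − 5(65) − 161 = 809.0909 + 936.625 − 325 − 161 = 1259.7159 kcal/day.
TEE = 1259.7159 × 1.825 = 2298.9815 kcal/day.
Fat energy = 30% × 2298.9815 = 689.6945 kcal.
Fat = 689.6945 ÷ 9 kcal/g = 76.6327 g.

77 g/day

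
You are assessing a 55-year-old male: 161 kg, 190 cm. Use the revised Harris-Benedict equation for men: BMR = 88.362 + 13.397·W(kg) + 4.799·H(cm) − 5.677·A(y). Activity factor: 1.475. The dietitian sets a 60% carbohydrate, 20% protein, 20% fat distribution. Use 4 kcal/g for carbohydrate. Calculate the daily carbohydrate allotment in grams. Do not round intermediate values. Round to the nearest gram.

629 g/day

Harris-Benedict: BMR = 88.362 + 13.397(161) + 4.799(190) − 5.677(55) = 2844.854 kcal/day.
TEE = 2844.854 × 1.475 = 4196.1597 kcal/day.
Carbohydrate energy = 60% × 4196.1597 = 2517.6958 kcal.
Carbohydrate = 2517.6958 ÷ 4 kcal/g = 629.4239 g.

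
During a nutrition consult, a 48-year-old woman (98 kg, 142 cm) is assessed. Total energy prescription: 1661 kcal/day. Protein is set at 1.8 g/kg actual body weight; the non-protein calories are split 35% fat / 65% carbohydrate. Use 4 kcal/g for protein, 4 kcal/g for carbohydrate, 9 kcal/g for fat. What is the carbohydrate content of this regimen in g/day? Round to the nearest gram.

155 g/day

Protein = 1.8 × 98 = 176.4 g → 176.4 × 4 = 705.6 kcal.
Non-protein calories = 1661 − 705.6 = 955.4 kcal.
Fat: 35% × 955.4 = 334.39 kcal; carbohydrate: 621.01 kcal.
Carbohydrate: 621.01 kcal ÷ 4 kcal/g = 155.2525 g.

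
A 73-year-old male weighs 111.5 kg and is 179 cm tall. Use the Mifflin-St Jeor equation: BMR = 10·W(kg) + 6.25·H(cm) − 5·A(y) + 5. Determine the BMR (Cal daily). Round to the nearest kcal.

1874 Cal daily

Mifflin-St Jeor (male): BMR = 10(111.5) + 6.25(179) − 5(73) + 5 = 1115 + 1118.75 − 365 + 5 = 1873.75 kcal/day.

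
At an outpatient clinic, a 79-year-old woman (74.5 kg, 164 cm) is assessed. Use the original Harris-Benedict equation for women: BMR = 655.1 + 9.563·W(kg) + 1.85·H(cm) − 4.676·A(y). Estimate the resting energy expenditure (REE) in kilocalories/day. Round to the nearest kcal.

Harris-Benedict: BMR = 655.1 + 9.563(74.5) + 1.85(164) − 4.676(79) = 1301.5395 kcal/day.

1302 kilocalories/day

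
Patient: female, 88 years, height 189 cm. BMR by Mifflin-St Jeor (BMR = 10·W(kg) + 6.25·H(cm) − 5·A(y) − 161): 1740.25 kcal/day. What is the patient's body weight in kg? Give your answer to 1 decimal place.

116.0 kg

1740.25 = 10·W + 6.25(189) − 5(88) − 161
10·W = 1740.25 − 580.25 = 1160, so W = 116 kg.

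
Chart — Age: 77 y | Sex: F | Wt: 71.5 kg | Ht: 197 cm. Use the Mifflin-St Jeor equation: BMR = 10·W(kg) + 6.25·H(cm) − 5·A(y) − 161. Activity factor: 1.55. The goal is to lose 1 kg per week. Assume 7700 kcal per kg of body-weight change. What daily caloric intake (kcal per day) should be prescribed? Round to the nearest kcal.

1070 kcal per day

Mifflin-St Jeor (female): BMR = 10(71.5) + 6.25(197) − 5(77) − 161 = 715 + 1231.25 − 385 − 161 = 1400.25 kcal/day.
TEE = 1400.25 × 1.55 = 2170.3875 kcal/day.
Required daily deficit = 1 × 7700 ÷ 7 = 1100 kcal/day.
Target intake = 2170.3875 − 1100 = 1070.3875 kcal/day.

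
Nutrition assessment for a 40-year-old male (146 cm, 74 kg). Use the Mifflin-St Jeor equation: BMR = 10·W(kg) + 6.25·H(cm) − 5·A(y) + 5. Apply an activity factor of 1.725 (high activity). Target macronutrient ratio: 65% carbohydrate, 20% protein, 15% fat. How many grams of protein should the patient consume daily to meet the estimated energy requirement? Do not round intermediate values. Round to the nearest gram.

Mifflin-St Jeor (male): BMR = 10(74) + 6.25(146) − 5(40) + 5 = 740 + 912.5 − 200 + 5 = 1457.5 kcal/day.
TEE = 1457.5 × 1.725 = 2514.1875 kcal/day.
Protein energy = 20% × 2514.1875 = 502.8375 kcal.
Protein = 502.8375 ÷ 4 kcal/g = 125.7094 g.

126 g/day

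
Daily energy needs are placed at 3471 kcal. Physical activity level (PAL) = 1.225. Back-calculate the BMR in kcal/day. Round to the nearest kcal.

BMR = TEE ÷ activity factor = 3471 ÷ 1.225 = 2833.4694 kcal/day.

2833 kcal/day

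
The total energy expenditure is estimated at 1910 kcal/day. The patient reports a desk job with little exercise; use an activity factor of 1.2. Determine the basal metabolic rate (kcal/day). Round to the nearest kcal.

BMR = TEE ÷ activity factor = 1910 ÷ 1.2 = 1591.6667 kcal/day.

1592 kcal/day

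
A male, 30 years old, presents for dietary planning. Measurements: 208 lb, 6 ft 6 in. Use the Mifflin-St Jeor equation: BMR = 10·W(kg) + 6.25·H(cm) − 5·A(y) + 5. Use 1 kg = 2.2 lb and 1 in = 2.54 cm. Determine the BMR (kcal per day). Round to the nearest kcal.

2039 kcal per day

Convert to metric: weight = 208 ÷ 2.2 = 94.5455 kg; height = (6×12 + 6) × 2.54 = 78 × 2.54 = 198.12 cm.
Mifflin-St Jeor (male): BMR = 10(94.5455) + 6.25(198.12) − 5(30) + 5 = 945.4545 + 1238.25 − 150 + 5 = 2038.7045 kcal/day.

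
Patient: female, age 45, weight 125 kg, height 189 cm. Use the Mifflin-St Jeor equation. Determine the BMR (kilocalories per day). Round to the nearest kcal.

Mifflin-St Jeor (female): BMR = 10(125) + 6.25(189) − 5(45) − 161 = 1250 + 1181.25 − 225 − 161 = 2045.25 kcal/day.

2045 kilocalories per day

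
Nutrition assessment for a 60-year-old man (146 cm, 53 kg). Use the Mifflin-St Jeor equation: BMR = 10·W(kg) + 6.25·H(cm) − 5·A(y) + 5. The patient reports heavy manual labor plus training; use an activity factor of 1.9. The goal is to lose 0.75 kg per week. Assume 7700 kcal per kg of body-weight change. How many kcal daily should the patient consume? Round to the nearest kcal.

1355 kcal daily

Mifflin-St Jeor (male): BMR = 10(53) + 6.25(146) − 5(60) + 5 = 530 + 912.5 − 300 + 5 = 1147.5 kcal/day.
TEE = 1147.5 × 1.9 = 2180.25 kcal/day.
Required daily deficit = 0.75 × 7700 ÷ 7 = 825 kcal/day.
Target intake = 2180.25 − 825 = 1355.25 kcal/day.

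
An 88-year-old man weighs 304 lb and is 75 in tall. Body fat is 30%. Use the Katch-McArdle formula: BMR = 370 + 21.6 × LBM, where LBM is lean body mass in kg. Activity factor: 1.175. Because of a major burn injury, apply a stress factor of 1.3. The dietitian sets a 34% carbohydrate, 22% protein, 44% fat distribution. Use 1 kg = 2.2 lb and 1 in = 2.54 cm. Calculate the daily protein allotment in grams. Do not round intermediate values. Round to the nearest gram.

Convert to metric: weight = 304 ÷ 2.2 = 138.1818 kg; height = 75 × 2.54 = 190.5 cm.
LBM = 138.1818 × (1 − 0.3) = 96.7273 kg. Katch-McArdle: BMR = 370 + 21.6 × 96.7273 = 2459.3091 kcal/day.
TEE = 2459.3091 × 1.175 = 2889.6882 kcal/day.
With stress factor 1.3: 2889.6882 × 1.3 = 3756.5946 kcal/day.
Protein energy = 22% × 3756.5946 = 826.4508 kcal.
Protein = 826.4508 ÷ 4 kcal/g = 206.6127 g.

207 g/day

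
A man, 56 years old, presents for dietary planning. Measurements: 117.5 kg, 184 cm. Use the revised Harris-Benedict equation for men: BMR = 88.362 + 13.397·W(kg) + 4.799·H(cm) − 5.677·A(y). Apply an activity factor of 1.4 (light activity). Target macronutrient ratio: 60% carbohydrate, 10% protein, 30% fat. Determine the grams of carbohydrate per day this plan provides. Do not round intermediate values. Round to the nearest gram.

Harris-Benedict: BMR = 88.362 + 13.397(117.5) + 4.799(184) − 5.677(56) = 2227.6135 kcal/day.
TEE = 2227.6135 × 1.4 = 3118.6589 kcal/day.
Carbohydrate energy = 60% × 3118.6589 = 1871.1953 kcal.
Carbohydrate = 1871.1953 ÷ 4 kcal/g = 467.7988 g.

468 g/day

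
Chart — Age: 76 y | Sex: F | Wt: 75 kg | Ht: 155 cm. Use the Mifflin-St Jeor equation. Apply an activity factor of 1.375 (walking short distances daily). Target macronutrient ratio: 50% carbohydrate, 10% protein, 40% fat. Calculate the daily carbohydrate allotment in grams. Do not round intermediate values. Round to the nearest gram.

Mifflin-St Jeor (female): BMR = 10(75) + 6.25(155) − 5(76) − 161 = 750 + 968.75 − 380 − 161 = 1177.75 kcal/day.
TEE = 1177.75 × 1.375 = 1619.4063 kcal/day.
Carbohydrate energy = 50% × 1619.4063 = 809.7031 kcal.
Carbohydrate = 809.7031 ÷ 4 kcal/g = 202.4258 g.

202 g/day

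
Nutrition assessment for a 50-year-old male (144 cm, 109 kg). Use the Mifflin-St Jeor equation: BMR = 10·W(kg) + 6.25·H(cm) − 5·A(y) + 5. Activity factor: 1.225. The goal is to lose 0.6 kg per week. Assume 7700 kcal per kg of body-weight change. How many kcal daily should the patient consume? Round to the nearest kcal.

1478 kcal daily

Mifflin-St Jeor (male): BMR = 10(109) + 6.25(144) − 5(50) + 5 = 1090 + 900 − 250 + 5 = 1745 kcal/day.
TEE = 1745 × 1.225 = 2137.625 kcal/day.
Required daily deficit = 0.6 × 7700 ÷ 7 = 660 kcal/day.
Target intake = 2137.625 − 660 = 1477.625 kcal/day.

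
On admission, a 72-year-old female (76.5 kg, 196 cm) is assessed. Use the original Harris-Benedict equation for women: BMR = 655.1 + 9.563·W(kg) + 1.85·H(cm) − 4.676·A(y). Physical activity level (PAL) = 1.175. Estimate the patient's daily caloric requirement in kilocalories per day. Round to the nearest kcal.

Harris-Benedict: BMR = 655.1 + 9.563(76.5) + 1.85(196) − 4.676(72) = 1412.5975 kcal/day.
TEE = BMR × activity factor = 1412.5975 × 1.175 = 1659.8021 kcal/day.

1660 kilocalories per day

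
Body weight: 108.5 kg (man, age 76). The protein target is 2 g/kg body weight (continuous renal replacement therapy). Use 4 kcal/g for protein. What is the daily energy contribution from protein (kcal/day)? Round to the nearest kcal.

Protein = 2 g/kg × 108.5 kg = 217 g/day.
Protein energy = 217 g × 4 kcal/g = 868 kcal/day.

868 kcal/day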